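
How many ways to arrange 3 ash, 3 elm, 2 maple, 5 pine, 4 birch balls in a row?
17! / (3! × 3! × 2! × 5! × 4!) = 1715313600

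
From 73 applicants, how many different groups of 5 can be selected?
C(73,5) = 73!/(5!×68!) = 15020334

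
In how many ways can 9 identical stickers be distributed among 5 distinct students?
C(9+5-1, 5-1) = C(13, 4) = 715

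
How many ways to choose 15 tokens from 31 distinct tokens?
C(31,15) = 31!/(15!×16!) = 300540195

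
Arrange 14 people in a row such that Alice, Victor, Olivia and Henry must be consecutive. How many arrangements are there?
Treat the 4 as one block: (14-4+1)! × 4! = 39916800 × 24 = 958003200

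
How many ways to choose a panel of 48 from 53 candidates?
C(53,48) = 53!/(48!×5!) = 2869685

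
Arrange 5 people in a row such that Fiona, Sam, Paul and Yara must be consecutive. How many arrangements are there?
Treat the 4 as one block: (5-4+1)! × 4! = 2 × 24 = 48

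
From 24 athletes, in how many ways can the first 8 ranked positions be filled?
P(24,8) = 24!/(24-8)! = 29654190720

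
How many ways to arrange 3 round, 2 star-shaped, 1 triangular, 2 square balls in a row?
8! / (3! × 2! × 1! × 2!) = 1680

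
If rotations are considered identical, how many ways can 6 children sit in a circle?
Circular: fix one position, arrange the rest. (6-1)! = 120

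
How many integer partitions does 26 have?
Pentagonal recurrence p(n) = p(n-1) + p(n-2) - p(n-5) - p(n-7) + p(n-12) + p(n-15) - ... gives p(0..25) = 1, 1, 2, 3, 5, 7, 11, 15, 22, 30, 42, 56, 77, 101, 135, 176, 231, 297, 385, 490, 627, 792, 1002, 1255, 1575, 1958. p(26) = p(25) + p(24) - p(21) - p(19) + p(14) + p(11) - p(4) - p(0) = 1958 + 1575 - 792 - 490 + 135 + 56 - 5 - 1 = 2436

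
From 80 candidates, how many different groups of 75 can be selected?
C(80,75) = 80!/(75!×5!) = 24040016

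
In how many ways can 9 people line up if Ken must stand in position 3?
Fix one position: (9-1)! = 40320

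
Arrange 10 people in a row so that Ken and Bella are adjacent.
Treat as block: (10-1)! × 2! = 362880 × 2 = 725760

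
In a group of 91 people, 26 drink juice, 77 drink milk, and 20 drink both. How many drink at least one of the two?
|A∪B| = |A| + |B| - |A∩B| = 26 + 77 - 20 = 83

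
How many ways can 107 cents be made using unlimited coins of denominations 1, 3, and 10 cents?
Coefficient of x^107 in 1/(1-x^1) · 1/(1-x^3) · 1/(1-x^10). Case on j = number of 10-cent coins (j = 0..10); remainder r = 107 - 10j is made from {1,3} in ⌊r/3⌋+1 ways. r = 107, 97, 87, 77, 67, 57, 47, 37, 27, 17, 7 → 36 + 33 + 30 + 26 + 23 + 20 + 16 + 13 + 10 + 6 + 3 = 216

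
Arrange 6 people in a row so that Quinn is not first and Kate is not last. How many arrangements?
By inclusion-exclusion: 6! - 2×(6-1)! + (6-2)! = 720 - 240 + 24 = 504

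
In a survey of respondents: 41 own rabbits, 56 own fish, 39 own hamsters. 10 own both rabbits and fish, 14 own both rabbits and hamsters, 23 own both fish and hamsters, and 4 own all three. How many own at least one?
|A∪B∪C| = 41+56+39-10-14-23+4 = 93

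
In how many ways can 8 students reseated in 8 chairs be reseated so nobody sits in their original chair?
!8 = Σ_{j=0}^{8} (-1)^j·8!/j! = 40320 - 40320 + 20160 - 6720 + 1680 - 336 + 56 - 8 + 1 = 14833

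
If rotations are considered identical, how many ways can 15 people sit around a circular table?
Circular: fix one position, arrange the rest. (15-1)! = 87178291200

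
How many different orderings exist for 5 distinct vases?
5! = 120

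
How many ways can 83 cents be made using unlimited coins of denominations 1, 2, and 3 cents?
Coefficient of x^83 in 1/(1-x^1) · 1/(1-x^2) · 1/(1-x^3). Case on j = number of 3-cent coins (j = 0..27); remainder r = 83 - 3j is made from {1,2} in ⌊r/2⌋+1 ways. r = 83, 80, 77, 74, 71, 68, 65, 62, 59, 56, 53, 50, 47, 44, 41, 38, 35, 32, 29, 26, 23, 20, 17, 14, 11, 8, 5, 2 → 42 + 41 + 39 + 38 + 36 + 35 + 33 + 32 + 30 + 29 + 27 + 26 + 24 + 23 + 21 + 20 + 18 + 17 + 15 + 14 + 12 + 11 + 9 + 8 + 6 + 5 + 3 + 2 = 616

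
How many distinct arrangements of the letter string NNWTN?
5! / (3! × 1! × 1!) = 20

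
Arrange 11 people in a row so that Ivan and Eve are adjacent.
Treat as block: (11-1)! × 2! = 3628800 × 2 = 7257600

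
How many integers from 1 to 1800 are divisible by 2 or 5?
⌊1800/2⌋ + ⌊1800/5⌋ - ⌊1800/10⌋ = 900 + 360 - 180 = 1080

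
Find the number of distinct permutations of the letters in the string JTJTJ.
5! / (2! × 3!) = 10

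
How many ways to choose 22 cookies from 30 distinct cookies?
C(30,22) = 30!/(22!×8!) = 5852925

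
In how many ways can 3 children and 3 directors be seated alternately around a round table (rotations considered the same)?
Fix one of the children: (3-1)! ways for the remaining children, × 3! ways for the directors = 2 × 6 = 12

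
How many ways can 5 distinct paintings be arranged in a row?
5! = 120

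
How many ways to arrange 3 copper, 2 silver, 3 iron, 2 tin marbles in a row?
10! / (3! × 2! × 3! × 2!) = 25200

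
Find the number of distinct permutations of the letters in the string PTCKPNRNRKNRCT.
14! / (3! × 3! × 2! × 2! × 2! × 2!) = 151351200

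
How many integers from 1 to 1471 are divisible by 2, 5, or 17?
⌊1471/2⌋+⌊1471/5⌋+⌊1471/17⌋ - ⌊1471/10⌋-⌊1471/34⌋-⌊1471/85⌋ + ⌊1471/170⌋ = 735+294+86 - 147-43-17 + 8 = 916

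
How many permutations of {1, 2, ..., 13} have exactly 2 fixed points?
Choose the 2 fixed points C(13,2) = 78, derange the rest: !11 = Σ_{j=0}^{11} (-1)^j·11!/j! = 39916800 - 39916800 + 19958400 - 6652800 + 1663200 - 332640 + 55440 - 7920 + 990 - 110 + 11 - 1 = 14684570. Product = 78 × 14684570 = 1145396460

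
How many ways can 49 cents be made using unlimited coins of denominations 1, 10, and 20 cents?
Coefficient of x^49 in 1/(1-x^1) · 1/(1-x^10) · 1/(1-x^20). Case on j = number of 20-cent coins (j = 0..2); remainder r = 49 - 20j is made from {1,10} in ⌊r/10⌋+1 ways. r = 49, 29, 9 → 5 + 3 + 1 = 9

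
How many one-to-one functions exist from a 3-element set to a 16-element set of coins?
P(16,3) = 16!/(16-3)! = 3360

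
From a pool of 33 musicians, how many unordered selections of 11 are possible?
C(33,11) = 33!/(11!×22!) = 193536720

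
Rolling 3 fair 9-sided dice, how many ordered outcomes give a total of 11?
Coefficient of x^11 in (x + x² + ... + x^9)^3. By inclusion-exclusion on dice exceeding 9: Σ_j (-1)^j C(3,j)·C(11-1-9j, 2) = C(3,0)·C(10,2) = 1·45 = 45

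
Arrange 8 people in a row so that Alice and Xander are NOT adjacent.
Total - adjacent = 8! - (8-1)!×2 = 40320 - 10080 = 30240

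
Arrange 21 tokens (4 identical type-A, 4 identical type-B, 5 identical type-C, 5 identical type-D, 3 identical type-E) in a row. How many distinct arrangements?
21! / (4! × 4! × 5! × 5! × 3!) = 1026615189600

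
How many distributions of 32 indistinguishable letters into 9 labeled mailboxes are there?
C(32+9-1, 9-1) = C(40, 8) = 76904685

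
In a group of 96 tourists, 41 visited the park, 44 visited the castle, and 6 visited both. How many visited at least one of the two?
|A∪B| = |A| + |B| - |A∩B| = 41 + 44 - 6 = 79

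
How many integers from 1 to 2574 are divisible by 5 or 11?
⌊2574/5⌋ + ⌊2574/11⌋ - ⌊2574/55⌋ = 514 + 234 - 46 = 702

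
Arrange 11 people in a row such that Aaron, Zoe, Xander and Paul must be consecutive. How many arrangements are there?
Treat the 4 as one block: (11-4+1)! × 4! = 40320 × 24 = 967680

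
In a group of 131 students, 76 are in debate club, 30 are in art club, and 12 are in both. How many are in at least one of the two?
|A∪B| = |A| + |B| - |A∩B| = 76 + 30 - 12 = 94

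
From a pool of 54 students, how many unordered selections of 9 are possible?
C(54,9) = 54!/(9!×45!) = 5317936260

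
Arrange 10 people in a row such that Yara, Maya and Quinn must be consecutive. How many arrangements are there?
Treat the 3 as one block: (10-3+1)! × 3! = 40320 × 6 = 241920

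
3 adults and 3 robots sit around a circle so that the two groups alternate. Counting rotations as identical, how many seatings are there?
Fix one of the adults: (3-1)! ways for the remaining adults, × 3! ways for the robots = 2 × 6 = 12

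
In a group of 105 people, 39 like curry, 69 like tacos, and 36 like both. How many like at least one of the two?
|A∪B| = |A| + |B| - |A∩B| = 39 + 69 - 36 = 72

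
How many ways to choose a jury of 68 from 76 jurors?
C(76,68) = 76!/(68!×8!) = 18855883575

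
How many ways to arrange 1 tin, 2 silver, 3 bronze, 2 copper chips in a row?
8! / (1! × 2! × 3! × 2!) = 1680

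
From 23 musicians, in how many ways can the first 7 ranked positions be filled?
P(23,7) = 23!/(23-7)! = 1235591280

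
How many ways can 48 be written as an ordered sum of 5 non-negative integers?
C(48+5-1, 5-1) = C(52, 4) = 270725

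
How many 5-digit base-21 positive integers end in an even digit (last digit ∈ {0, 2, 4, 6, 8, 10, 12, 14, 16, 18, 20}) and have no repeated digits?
Last∈{0,2,4,6,8,10,12,14,16,18,20}. Last=0: 116280. Last nonzero: 10×19×P(19,3) = 1104660. Total = 1220940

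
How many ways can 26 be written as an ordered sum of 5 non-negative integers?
C(26+5-1, 5-1) = C(30, 4) = 27405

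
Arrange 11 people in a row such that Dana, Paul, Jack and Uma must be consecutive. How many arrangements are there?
Treat the 4 as one block: (11-4+1)! × 4! = 40320 × 24 = 967680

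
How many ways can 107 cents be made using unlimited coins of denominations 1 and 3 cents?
Coefficient of x^107 in 1/(1-x^1) · 1/(1-x^3). Use j coins of 3 for j = 0..⌊107/3⌋ = 35, the rest in 1s: 35 + 1 = 36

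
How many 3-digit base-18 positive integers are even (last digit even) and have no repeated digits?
Last∈{0,2,4,6,8,10,12,14,16}. Last=0: 272. Last nonzero: 8×16×P(16,1) = 2048. Total = 2320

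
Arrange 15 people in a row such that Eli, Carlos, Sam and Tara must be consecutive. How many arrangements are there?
Treat the 4 as one block: (15-4+1)! × 4! = 479001600 × 24 = 11496038400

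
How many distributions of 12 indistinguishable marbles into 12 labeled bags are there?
C(12+12-1, 12-1) = C(23, 11) = 1352078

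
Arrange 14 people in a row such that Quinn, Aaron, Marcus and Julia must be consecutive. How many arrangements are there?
Treat the 4 as one block: (14-4+1)! × 4! = 39916800 × 24 = 958003200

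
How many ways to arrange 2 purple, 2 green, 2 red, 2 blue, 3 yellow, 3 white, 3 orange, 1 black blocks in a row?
18! / (2! × 2! × 2! × 2! × 3! × 3! × 3! × 1!) = 1852538688000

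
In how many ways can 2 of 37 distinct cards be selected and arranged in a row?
P(37,2) = 37!/(37-2)! = 1332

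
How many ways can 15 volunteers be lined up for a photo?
15! = 1307674368000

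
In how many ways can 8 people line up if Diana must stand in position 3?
Fix one position: (8-1)! = 5040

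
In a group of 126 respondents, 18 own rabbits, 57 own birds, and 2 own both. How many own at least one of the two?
|A∪B| = |A| + |B| - |A∩B| = 18 + 57 - 2 = 73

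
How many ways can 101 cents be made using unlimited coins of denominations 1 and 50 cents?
Coefficient of x^101 in 1/(1-x^1) · 1/(1-x^50). Use j coins of 50 for j = 0..⌊101/50⌋ = 2, the rest in 1s: 2 + 1 = 3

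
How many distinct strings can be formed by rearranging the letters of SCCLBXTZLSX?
11! / (1! × 2! × 1! × 2! × 2! × 2! × 1!) = 2494800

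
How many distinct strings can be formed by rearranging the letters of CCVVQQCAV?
9! / (2! × 3! × 1! × 3!) = 5040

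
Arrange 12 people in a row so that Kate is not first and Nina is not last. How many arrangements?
By inclusion-exclusion: 12! - 2×(12-1)! + (12-2)! = 479001600 - 79833600 + 3628800 = 402796800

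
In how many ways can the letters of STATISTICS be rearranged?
10! / (3! × 3! × 1! × 2! × 1!) = 50400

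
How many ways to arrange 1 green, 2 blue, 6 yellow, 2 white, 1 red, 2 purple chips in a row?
14! / (1! × 2! × 6! × 2! × 1! × 2!) = 15135120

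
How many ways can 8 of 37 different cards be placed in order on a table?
P(37,8) = 37!/(37-8)! = 1556675366400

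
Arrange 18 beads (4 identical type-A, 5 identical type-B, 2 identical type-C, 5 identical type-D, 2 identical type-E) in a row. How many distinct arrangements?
18! / (4! × 5! × 2! × 5! × 2!) = 4631346720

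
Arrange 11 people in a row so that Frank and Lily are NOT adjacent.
Total - adjacent = 11! - (11-1)!×2 = 39916800 - 7257600 = 32659200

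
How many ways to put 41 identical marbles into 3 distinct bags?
C(41+3-1, 3-1) = C(43, 2) = 903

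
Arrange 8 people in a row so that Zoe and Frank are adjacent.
Treat as block: (8-1)! × 2! = 5040 × 2 = 10080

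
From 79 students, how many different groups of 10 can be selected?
C(79,10) = 79!/(10!×69!) = 1440680596355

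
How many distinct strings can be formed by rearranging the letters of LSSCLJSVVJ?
10! / (2! × 3! × 2! × 2! × 1!) = 75600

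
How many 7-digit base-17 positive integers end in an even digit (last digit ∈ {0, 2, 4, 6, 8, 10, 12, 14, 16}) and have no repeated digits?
Last∈{0,2,4,6,8,10,12,14,16}. Last=0: 5765760. Last nonzero: 8×15×P(15,5) = 43243200. Total = 49008960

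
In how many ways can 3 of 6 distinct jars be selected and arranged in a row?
P(6,3) = 6!/(6-3)! = 120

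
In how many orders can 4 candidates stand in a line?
4! = 24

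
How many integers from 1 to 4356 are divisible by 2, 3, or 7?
⌊4356/2⌋+⌊4356/3⌋+⌊4356/7⌋ - ⌊4356/6⌋-⌊4356/14⌋-⌊4356/21⌋ + ⌊4356/42⌋ = 2178+1452+622 - 726-311-207 + 103 = 3111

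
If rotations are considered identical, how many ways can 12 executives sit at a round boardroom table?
Circular: fix one position, arrange the rest. (12-1)! = 39916800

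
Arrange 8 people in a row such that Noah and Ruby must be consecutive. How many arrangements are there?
Treat the 2 as one block: (8-2+1)! × 2! = 5040 × 2 = 10080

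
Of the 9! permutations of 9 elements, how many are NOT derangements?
Complement of the derangements. !9 = Σ_{j=0}^{9} (-1)^j·9!/j! = 362880 - 362880 + 181440 - 60480 + 15120 - 3024 + 504 - 72 + 9 - 1 = 133496. 9! - !9 = 362880 - 133496 = 229384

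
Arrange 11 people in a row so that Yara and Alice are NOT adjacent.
Total - adjacent = 11! - (11-1)!×2 = 39916800 - 7257600 = 32659200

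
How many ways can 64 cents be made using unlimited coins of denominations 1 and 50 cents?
Coefficient of x^64 in 1/(1-x^1) · 1/(1-x^50). Use j coins of 50 for j = 0..⌊64/50⌋ = 1, the rest in 1s: 1 + 1 = 2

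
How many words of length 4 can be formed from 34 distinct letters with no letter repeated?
P(34,4) = 34!/(34-4)! = 1113024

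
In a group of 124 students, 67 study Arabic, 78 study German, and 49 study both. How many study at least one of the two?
|A∪B| = |A| + |B| - |A∩B| = 67 + 78 - 49 = 96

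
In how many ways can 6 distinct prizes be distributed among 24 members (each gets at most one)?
P(24,6) = 24!/(24-6)! = 96909120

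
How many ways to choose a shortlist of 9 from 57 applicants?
C(57,9) = 57!/(9!×48!) = 8996462475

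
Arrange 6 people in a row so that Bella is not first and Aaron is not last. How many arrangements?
By inclusion-exclusion: 6! - 2×(6-1)! + (6-2)! = 720 - 240 + 24 = 504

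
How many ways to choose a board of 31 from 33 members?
C(33,31) = 33!/(31!×2!) = 528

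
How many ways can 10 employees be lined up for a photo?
10! = 3628800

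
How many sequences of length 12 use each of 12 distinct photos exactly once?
12! = 479001600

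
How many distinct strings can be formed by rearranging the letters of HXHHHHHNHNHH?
12! / (1! × 2! × 9!) = 660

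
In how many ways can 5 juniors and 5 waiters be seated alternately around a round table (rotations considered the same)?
Fix one of the juniors: (5-1)! ways for the remaining juniors, × 5! ways for the waiters = 24 × 120 = 2880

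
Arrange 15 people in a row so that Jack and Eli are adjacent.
Treat as block: (15-1)! × 2! = 87178291200 × 2 = 174356582400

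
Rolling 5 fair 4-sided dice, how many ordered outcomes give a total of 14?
Coefficient of x^14 in (x + x² + ... + x^4)^5. By inclusion-exclusion on dice exceeding 4: Σ_j (-1)^j C(5,j)·C(14-1-4j, 4) = C(5,0)·C(13,4) - C(5,1)·C(9,4) + C(5,2)·C(5,4) = 1·715 - 5·126 + 10·5 = 135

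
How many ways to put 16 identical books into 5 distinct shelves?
C(16+5-1, 5-1) = C(20, 4) = 4845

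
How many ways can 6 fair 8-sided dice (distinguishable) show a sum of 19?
Coefficient of x^19 in (x + x² + ... + x^8)^6. By inclusion-exclusion on dice exceeding 8: Σ_j (-1)^j C(6,j)·C(19-1-8j, 5) = C(6,0)·C(18,5) - C(6,1)·C(10,5) = 1·8568 - 6·252 = 7056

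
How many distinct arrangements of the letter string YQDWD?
5! / (1! × 1! × 1! × 2!) = 60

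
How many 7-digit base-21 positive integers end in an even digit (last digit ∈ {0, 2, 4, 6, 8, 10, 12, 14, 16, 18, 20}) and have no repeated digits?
Last∈{0,2,4,6,8,10,12,14,16,18,20}. Last=0: 27907200. Last nonzero: 10×19×P(19,5) = 265118400. Total = 293025600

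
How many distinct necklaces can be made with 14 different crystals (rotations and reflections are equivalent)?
(14-1)!/2 = 6227020800/2 = 3113510400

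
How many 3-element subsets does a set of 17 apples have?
C(17,3) = 17!/(3!×14!) = 680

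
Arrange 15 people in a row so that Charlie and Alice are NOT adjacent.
Total - adjacent = 15! - (15-1)!×2 = 1307674368000 - 174356582400 = 1133317785600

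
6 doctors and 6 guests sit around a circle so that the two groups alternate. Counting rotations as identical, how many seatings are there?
Fix one of the doctors: (6-1)! ways for the remaining doctors, × 6! ways for the guests = 120 × 720 = 86400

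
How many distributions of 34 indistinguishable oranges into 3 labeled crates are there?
C(34+3-1, 3-1) = C(36, 2) = 630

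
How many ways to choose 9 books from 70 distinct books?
C(70,9) = 70!/(9!×61!) = 65033528560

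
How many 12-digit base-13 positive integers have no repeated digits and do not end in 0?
Last digit: 12 nonzero choices. First digit: 11 (nonzero, ≠last). Middle 10: P(11,10) = 39916800. Total = 5269017600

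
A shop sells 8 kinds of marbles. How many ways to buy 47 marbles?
C(47+8-1, 8-1) = C(54, 7) = 177100560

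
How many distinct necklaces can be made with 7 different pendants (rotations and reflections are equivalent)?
(7-1)!/2 = 720/2 = 360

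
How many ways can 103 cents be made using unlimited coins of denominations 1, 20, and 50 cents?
Coefficient of x^103 in 1/(1-x^1) · 1/(1-x^20) · 1/(1-x^50). Case on j = number of 50-cent coins (j = 0..2); remainder r = 103 - 50j is made from {1,20} in ⌊r/20⌋+1 ways. r = 103, 53, 3 → 6 + 3 + 1 = 10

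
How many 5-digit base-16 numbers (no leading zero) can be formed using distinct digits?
First digit: 15 choices (nonzero). Then descending: 15 × 15 × 14 × 13 × 12 = 491400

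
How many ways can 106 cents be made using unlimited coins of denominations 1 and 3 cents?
Coefficient of x^106 in 1/(1-x^1) · 1/(1-x^3). Use j coins of 3 for j = 0..⌊106/3⌋ = 35, the rest in 1s: 35 + 1 = 36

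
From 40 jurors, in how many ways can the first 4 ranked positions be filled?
P(40,4) = 40!/(40-4)! = 2193360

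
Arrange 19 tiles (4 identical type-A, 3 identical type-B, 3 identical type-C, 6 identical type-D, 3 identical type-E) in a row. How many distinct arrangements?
19! / (4! × 3! × 3! × 6! × 3!) = 32590958400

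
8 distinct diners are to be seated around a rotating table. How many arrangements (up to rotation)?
Circular: fix one position, arrange the rest. (8-1)! = 5040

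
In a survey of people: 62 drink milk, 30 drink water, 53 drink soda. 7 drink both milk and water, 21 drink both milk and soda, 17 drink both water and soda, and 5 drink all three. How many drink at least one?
|A∪B∪C| = 62+30+53-7-21-17+5 = 105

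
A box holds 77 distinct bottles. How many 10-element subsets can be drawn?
C(77,10) = 77!/(10!×67!) = 1096993404430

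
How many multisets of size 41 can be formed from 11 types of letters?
C(41+11-1, 11-1) = C(51, 10) = 12777711870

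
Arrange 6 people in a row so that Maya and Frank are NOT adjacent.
Total - adjacent = 6! - (6-1)!×2 = 720 - 240 = 480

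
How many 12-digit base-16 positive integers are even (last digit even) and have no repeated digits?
Last∈{0,2,4,6,8,10,12,14}. Last=0: 54486432000. Last nonzero: 7×14×P(14,10) = 355978022400. Total = 410464454400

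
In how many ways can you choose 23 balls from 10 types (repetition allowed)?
C(23+10-1, 10-1) = C(32, 9) = 28048800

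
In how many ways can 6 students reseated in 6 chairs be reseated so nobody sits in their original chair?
!6 = Σ_{j=0}^{6} (-1)^j·6!/j! = 720 - 720 + 360 - 120 + 30 - 6 + 1 = 265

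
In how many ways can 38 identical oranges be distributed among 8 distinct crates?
C(38+8-1, 8-1) = C(45, 7) = 45379620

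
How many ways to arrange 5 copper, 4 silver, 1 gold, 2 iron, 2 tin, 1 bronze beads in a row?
15! / (5! × 4! × 1! × 2! × 2! × 1!) = 113513400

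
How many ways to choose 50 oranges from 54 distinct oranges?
C(54,50) = 54!/(50!×4!) = 316251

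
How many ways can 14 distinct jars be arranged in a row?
14! = 87178291200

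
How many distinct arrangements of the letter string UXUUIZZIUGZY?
12! / (4! × 2! × 1! × 1! × 3! × 1!) = 1663200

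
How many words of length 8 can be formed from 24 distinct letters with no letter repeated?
P(24,8) = 24!/(24-8)! = 29654190720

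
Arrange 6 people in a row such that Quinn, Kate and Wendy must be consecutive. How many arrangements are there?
Treat the 3 as one block: (6-3+1)! × 3! = 24 × 6 = 144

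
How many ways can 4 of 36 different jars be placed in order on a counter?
P(36,4) = 36!/(36-4)! = 1413720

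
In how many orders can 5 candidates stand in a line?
5! = 120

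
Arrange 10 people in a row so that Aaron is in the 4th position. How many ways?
Fix one position: (10-1)! = 362880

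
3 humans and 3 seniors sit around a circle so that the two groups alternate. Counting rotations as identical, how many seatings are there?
Fix one of the humans: (3-1)! ways for the remaining humans, × 3! ways for the seniors = 2 × 6 = 12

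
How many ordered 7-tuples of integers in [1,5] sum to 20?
Coefficient of x^20 in (x + x² + ... + x^5)^7. By inclusion-exclusion on dice exceeding 5: Σ_j (-1)^j C(7,j)·C(20-1-5j, 6) = C(7,0)·C(19,6) - C(7,1)·C(14,6) + C(7,2)·C(9,6) = 1·27132 - 7·3003 + 21·84 = 7875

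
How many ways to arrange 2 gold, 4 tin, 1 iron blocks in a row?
7! / (2! × 4! × 1!) = 105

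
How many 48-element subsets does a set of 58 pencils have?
C(58,48) = 58!/(48!×10!) = 52179482355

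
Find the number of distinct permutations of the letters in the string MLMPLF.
6! / (2! × 2! × 1! × 1!) = 180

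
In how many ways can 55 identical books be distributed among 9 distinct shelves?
C(55+9-1, 9-1) = C(63, 8) = 3872894697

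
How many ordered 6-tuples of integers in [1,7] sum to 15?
Coefficient of x^15 in (x + x² + ... + x^7)^6. By inclusion-exclusion on dice exceeding 7: Σ_j (-1)^j C(6,j)·C(15-1-7j, 5) = C(6,0)·C(14,5) - C(6,1)·C(7,5) = 1·2002 - 6·21 = 1876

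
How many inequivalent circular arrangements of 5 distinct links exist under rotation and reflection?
(5-1)!/2 = 24/2 = 12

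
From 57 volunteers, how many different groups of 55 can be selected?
C(57,55) = 57!/(55!×2!) = 1596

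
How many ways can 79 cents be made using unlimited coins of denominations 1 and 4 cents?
Coefficient of x^79 in 1/(1-x^1) · 1/(1-x^4). Use j coins of 4 for j = 0..⌊79/4⌋ = 19, the rest in 1s: 19 + 1 = 20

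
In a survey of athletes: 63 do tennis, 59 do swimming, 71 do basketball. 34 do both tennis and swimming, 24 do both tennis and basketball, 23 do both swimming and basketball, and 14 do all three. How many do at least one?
|A∪B∪C| = 63+59+71-34-24-23+14 = 126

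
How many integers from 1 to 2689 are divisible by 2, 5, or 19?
⌊2689/2⌋+⌊2689/5⌋+⌊2689/19⌋ - ⌊2689/10⌋-⌊2689/38⌋-⌊2689/95⌋ + ⌊2689/190⌋ = 1344+537+141 - 268-70-28 + 14 = 1670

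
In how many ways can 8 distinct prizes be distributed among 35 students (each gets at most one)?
P(35,8) = 35!/(35-8)! = 948964262400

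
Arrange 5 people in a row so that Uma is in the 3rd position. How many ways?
Fix one position: (5-1)! = 24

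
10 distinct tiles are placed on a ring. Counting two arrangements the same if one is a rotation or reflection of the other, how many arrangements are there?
(10-1)!/2 = 362880/2 = 181440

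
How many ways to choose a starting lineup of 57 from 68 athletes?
C(68,57) = 68!/(57!×11!) = 1533058025824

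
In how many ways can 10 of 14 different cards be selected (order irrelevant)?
C(14,10) = 14!/(10!×4!) = 1001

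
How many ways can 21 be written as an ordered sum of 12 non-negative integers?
C(21+12-1, 12-1) = C(32, 11) = 129024480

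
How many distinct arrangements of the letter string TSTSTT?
6! / (4! × 2!) = 15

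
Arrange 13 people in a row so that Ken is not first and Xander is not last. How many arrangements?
By inclusion-exclusion: 13! - 2×(13-1)! + (13-2)! = 6227020800 - 958003200 + 39916800 = 5308934400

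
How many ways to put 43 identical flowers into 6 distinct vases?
C(43+6-1, 6-1) = C(48, 5) = 1712304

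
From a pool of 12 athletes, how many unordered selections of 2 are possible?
C(12,2) = 12!/(2!×10!) = 66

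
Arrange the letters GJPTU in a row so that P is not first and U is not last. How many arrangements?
By inclusion-exclusion: 5! - 2×(5-1)! + (5-2)! = 120 - 48 + 6 = 78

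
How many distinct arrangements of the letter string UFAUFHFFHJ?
10! / (2! × 1! × 1! × 4! × 2!) = 37800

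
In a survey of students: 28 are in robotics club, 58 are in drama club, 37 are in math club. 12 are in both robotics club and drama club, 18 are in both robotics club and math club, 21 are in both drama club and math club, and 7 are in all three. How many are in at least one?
|A∪B∪C| = 28+58+37-12-18-21+7 = 79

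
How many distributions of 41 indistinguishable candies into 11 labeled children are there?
C(41+11-1, 11-1) = C(51, 10) = 12777711870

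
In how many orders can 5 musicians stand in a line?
5! = 120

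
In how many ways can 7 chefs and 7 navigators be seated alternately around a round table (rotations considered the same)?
Fix one of the chefs: (7-1)! ways for the remaining chefs, × 7! ways for the navigators = 720 × 5040 = 3628800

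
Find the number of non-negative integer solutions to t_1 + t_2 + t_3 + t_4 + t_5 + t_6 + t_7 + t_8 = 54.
C(54+8-1, 8-1) = C(61, 7) = 436270780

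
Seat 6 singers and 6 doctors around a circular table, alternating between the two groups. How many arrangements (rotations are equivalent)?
Fix one of the singers: (6-1)! ways for the remaining singers, × 6! ways for the doctors = 120 × 720 = 86400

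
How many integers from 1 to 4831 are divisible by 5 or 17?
⌊4831/5⌋ + ⌊4831/17⌋ - ⌊4831/85⌋ = 966 + 284 - 56 = 1194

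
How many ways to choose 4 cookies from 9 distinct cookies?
C(9,4) = 9!/(4!×5!) = 126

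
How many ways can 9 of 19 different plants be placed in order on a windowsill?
P(19,9) = 19!/(19-9)! = 33522128640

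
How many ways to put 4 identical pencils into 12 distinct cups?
C(4+12-1, 12-1) = C(15, 11) = 1365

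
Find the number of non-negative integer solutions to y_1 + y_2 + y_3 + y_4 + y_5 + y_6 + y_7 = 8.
C(8+7-1, 7-1) = C(14, 6) = 3003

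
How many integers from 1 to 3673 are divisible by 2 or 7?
⌊3673/2⌋ + ⌊3673/7⌋ - ⌊3673/14⌋ = 1836 + 524 - 262 = 2098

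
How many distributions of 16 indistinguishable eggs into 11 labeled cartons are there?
C(16+11-1, 11-1) = C(26, 10) = 5311735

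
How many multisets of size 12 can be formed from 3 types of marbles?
C(12+3-1, 3-1) = C(14, 2) = 91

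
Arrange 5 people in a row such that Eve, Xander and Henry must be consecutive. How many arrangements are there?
Treat the 3 as one block: (5-3+1)! × 3! = 6 × 6 = 36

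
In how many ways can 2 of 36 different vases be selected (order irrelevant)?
C(36,2) = 36!/(2!×34!) = 630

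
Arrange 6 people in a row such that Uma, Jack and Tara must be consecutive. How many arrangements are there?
Treat the 3 as one block: (6-3+1)! × 3! = 24 × 6 = 144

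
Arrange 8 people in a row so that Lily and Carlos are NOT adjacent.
Total - adjacent = 8! - (8-1)!×2 = 40320 - 10080 = 30240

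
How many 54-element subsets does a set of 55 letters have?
C(55,54) = 55!/(54!×1!) = 55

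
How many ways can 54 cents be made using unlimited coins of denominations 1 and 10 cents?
Coefficient of x^54 in 1/(1-x^1) · 1/(1-x^10). Use j coins of 10 for j = 0..⌊54/10⌋ = 5, the rest in 1s: 5 + 1 = 6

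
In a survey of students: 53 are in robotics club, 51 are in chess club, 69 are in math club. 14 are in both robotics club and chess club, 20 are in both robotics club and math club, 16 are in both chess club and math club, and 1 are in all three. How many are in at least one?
|A∪B∪C| = 53+51+69-14-20-16+1 = 124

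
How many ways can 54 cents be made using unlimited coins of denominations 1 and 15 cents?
Coefficient of x^54 in 1/(1-x^1) · 1/(1-x^15). Use j coins of 15 for j = 0..⌊54/15⌋ = 3, the rest in 1s: 3 + 1 = 4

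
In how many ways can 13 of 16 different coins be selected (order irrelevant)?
C(16,13) = 16!/(13!×3!) = 560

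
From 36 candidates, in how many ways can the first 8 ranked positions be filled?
P(36,8) = 36!/(36-8)! = 1220096908800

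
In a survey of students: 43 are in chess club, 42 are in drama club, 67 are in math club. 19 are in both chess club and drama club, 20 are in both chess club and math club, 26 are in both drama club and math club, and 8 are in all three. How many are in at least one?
|A∪B∪C| = 43+42+67-19-20-26+8 = 95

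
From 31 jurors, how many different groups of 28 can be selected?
C(31,28) = 31!/(28!×3!) = 4495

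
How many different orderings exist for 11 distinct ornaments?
11! = 39916800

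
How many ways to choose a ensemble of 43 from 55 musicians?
C(55,43) = 55!/(43!×12!) = 438729741450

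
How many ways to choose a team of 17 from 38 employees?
C(38,17) = 38!/(17!×21!) = 28781143380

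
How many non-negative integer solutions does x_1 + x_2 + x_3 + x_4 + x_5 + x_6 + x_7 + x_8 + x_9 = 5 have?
C(5+9-1, 9-1) = C(13, 8) = 1287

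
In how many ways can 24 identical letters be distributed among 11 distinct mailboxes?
C(24+11-1, 11-1) = C(34, 10) = 131128140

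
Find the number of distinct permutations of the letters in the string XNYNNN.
6! / (1! × 1! × 4!) = 30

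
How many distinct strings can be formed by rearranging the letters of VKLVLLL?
7! / (4! × 1! × 2!) = 105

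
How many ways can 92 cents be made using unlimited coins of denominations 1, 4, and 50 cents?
Coefficient of x^92 in 1/(1-x^1) · 1/(1-x^4) · 1/(1-x^50). Case on j = number of 50-cent coins (j = 0..1); remainder r = 92 - 50j is made from {1,4} in ⌊r/4⌋+1 ways. r = 92, 42 → 24 + 11 = 35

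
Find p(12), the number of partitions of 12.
Pentagonal recurrence p(n) = p(n-1) + p(n-2) - p(n-5) - p(n-7) + p(n-12) + p(n-15) - ... gives p(0..11) = 1, 1, 2, 3, 5, 7, 11, 15, 22, 30, 42, 56. p(12) = p(11) + p(10) - p(7) - p(5) + p(0) = 56 + 42 - 15 - 7 + 1 = 77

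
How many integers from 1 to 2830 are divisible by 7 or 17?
⌊2830/7⌋ + ⌊2830/17⌋ - ⌊2830/119⌋ = 404 + 166 - 23 = 547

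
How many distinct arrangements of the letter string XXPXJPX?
7! / (4! × 2! × 1!) = 105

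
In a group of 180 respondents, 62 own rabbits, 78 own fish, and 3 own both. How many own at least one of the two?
|A∪B| = |A| + |B| - |A∩B| = 62 + 78 - 3 = 137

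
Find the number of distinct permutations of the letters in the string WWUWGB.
6! / (3! × 1! × 1! × 1!) = 120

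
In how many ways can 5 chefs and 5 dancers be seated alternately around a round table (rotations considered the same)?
Fix one of the chefs: (5-1)! ways for the remaining chefs, × 5! ways for the dancers = 24 × 120 = 2880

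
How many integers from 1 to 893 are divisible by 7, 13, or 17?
⌊893/7⌋+⌊893/13⌋+⌊893/17⌋ - ⌊893/91⌋-⌊893/119⌋-⌊893/221⌋ + ⌊893/1547⌋ = 127+68+52 - 9-7-4 + 0 = 227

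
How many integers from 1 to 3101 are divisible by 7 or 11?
⌊3101/7⌋ + ⌊3101/11⌋ - ⌊3101/77⌋ = 443 + 281 - 40 = 684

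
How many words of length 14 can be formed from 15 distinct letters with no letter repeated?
P(15,14) = 15!/(15-14)! = 1307674368000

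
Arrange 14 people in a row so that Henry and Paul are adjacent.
Treat as block: (14-1)! × 2! = 6227020800 × 2 = 12454041600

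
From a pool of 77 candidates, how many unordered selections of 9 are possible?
C(77,9) = 77!/(9!×68!) = 161322559475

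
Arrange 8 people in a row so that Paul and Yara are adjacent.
Treat as block: (8-1)! × 2! = 5040 × 2 = 10080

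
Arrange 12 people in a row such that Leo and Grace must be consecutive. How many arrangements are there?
Treat the 2 as one block: (12-2+1)! × 2! = 39916800 × 2 = 79833600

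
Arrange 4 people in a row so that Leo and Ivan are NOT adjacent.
Total - adjacent = 4! - (4-1)!×2 = 24 - 12 = 12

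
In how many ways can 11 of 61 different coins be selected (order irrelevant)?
C(61,11) = 61!/(11!×50!) = 418094152866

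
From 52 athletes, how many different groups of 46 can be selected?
C(52,46) = 52!/(46!×6!) = 20358520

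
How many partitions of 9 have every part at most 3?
Let r_j(i) = number of partitions of i into parts ≤ j, for i = 0..9. r_1(i) = 1 for all i; r_j(i) = r_{j-1}(i) + r_j(i-j). Rows j = 2..3: ≤2: 1 1 2 2 3 3 4 4 5 5; ≤3: 1 1 2 3 4 5 7 8 10 12. r_3(9) = 12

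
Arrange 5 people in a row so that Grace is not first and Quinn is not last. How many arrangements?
By inclusion-exclusion: 5! - 2×(5-1)! + (5-2)! = 120 - 48 + 6 = 78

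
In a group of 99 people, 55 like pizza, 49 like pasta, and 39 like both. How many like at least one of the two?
|A∪B| = |A| + |B| - |A∩B| = 55 + 49 - 39 = 65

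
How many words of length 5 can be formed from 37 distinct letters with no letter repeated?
P(37,5) = 37!/(37-5)! = 52307640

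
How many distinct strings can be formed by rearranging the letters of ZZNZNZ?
6! / (4! × 2!) = 15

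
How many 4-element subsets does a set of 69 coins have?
C(69,4) = 69!/(4!×65!) = 864501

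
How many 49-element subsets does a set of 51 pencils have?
C(51,49) = 51!/(49!×2!) = 1275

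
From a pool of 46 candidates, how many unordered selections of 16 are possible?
C(46,16) = 46!/(16!×30!) = 991493848554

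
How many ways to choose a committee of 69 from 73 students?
C(73,69) = 73!/(69!×4!) = 1088430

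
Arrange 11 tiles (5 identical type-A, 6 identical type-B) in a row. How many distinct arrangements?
11! / (5! × 6!) = 462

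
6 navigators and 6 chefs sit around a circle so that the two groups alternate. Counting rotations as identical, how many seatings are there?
Fix one of the navigators: (6-1)! ways for the remaining navigators, × 6! ways for the chefs = 120 × 720 = 86400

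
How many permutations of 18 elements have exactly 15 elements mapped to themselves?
Choose the 15 fixed points C(18,15) = 816, derange the rest: !3 = Σ_{j=0}^{3} (-1)^j·3!/j! = 6 - 6 + 3 - 1 = 2. Product = 816 × 2 = 1632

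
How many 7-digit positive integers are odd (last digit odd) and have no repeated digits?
Last∈{1,3,5,7,9}. Last=0: 0. Last nonzero: 5×8×P(8,5) = 268800. Total = 268800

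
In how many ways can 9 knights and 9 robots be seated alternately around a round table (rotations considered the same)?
Fix one of the knights: (9-1)! ways for the remaining knights, × 9! ways for the robots = 40320 × 362880 = 14631321600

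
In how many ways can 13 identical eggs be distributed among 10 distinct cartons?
C(13+10-1, 10-1) = C(22, 9) = 497420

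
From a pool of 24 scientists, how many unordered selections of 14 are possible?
C(24,14) = 24!/(14!×10!) = 1961256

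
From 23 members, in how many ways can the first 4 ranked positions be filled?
P(23,4) = 23!/(23-4)! = 212520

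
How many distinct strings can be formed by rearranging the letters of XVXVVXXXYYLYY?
13! / (3! × 1! × 4! × 5!) = 360360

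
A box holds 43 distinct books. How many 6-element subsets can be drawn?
C(43,6) = 43!/(6!×37!) = 6096454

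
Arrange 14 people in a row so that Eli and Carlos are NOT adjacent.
Total - adjacent = 14! - (14-1)!×2 = 87178291200 - 12454041600 = 74724249600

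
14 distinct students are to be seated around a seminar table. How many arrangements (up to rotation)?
Circular: fix one position, arrange the rest. (14-1)! = 6227020800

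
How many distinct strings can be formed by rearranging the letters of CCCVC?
5! / (4! × 1!) = 5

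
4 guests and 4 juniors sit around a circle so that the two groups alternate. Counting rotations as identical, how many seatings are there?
Fix one of the guests: (4-1)! ways for the remaining guests, × 4! ways for the juniors = 6 × 24 = 144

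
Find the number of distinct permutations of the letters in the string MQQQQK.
6! / (4! × 1! × 1!) = 30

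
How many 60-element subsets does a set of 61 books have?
C(61,60) = 61!/(60!×1!) = 61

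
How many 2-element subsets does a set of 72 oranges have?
C(72,2) = 72!/(2!×70!) = 2556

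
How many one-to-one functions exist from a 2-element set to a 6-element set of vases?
P(6,2) = 6!/(6-2)! = 30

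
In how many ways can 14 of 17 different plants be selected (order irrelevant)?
C(17,14) = 17!/(14!×3!) = 680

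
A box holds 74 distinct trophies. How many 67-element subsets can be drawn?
C(74,67) = 74!/(67!×7!) = 1799579064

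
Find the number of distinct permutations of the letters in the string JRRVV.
5! / (2! × 2! × 1!) = 30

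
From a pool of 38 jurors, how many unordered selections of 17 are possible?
C(38,17) = 38!/(17!×21!) = 28781143380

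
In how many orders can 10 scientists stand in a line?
10! = 3628800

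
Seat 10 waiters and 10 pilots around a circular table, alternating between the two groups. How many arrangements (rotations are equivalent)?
Fix one of the waiters: (10-1)! ways for the remaining waiters, × 10! ways for the pilots = 362880 × 3628800 = 1316818944000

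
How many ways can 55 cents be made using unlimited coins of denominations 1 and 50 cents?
Coefficient of x^55 in 1/(1-x^1) · 1/(1-x^50). Use j coins of 50 for j = 0..⌊55/50⌋ = 1, the rest in 1s: 1 + 1 = 2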